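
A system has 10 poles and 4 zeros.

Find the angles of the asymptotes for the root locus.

n - m = 10 - 4 = 6. Angles: θk = (2k + 1)·180°/6 = 30°, 90°, 150°, 210°, 270°, 330°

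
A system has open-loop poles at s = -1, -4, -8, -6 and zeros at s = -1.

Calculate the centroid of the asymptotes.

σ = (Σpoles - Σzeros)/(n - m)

σ = (Σpoles - Σzeros)/(n - m) = (-19 - (-1))/(4 - 1) = -18/3 = -6.0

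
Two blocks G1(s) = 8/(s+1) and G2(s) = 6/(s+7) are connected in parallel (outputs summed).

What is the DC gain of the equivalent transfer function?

Parallel: G_eq = G1 + G2. DC gain = G1(0) + G2(0) = 8/1 + 6/7 = 8 + 0.8571 = 8.8571.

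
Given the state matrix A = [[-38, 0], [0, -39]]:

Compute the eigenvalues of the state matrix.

For diagonal matrix, eigenvalues are diagonal entries: λ₁ = -38, λ₂ = -39.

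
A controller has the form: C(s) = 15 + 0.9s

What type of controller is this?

This is a Proportional-Derivative (PD) controller.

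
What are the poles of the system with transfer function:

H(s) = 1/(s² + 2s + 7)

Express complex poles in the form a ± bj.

Discriminant = 2² - 4×1×7 = 4 - 28 = -24 < 0, so the poles are a complex conjugate pair s = (-2 ± j√24)/(2×1). Real part = -2/(2×1) = -2/2 = -1; imaginary part = ±√24/(2×1) ≈ 2.4495. Poles: s = -1 ± 2.4495j.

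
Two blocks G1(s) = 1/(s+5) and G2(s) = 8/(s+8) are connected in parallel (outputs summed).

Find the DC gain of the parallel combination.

Parallel: G_eq = G1 + G2. DC gain = G1(0) + G2(0) = 1/5 + 8/8 = 0.2 + 1 = 1.2.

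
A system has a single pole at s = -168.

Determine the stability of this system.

Pole at s = -168 is in the left half-plane. Stable.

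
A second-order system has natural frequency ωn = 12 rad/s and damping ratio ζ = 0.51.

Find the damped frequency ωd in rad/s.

ωd = ωn√(1 - ζ²) = 12√(1 - 0.51²) = 10.32 rad/s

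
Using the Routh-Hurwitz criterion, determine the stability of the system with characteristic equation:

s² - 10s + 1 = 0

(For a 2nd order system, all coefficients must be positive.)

Coefficients: 1, -10, 1. b=-10 not positive, so system is unstable.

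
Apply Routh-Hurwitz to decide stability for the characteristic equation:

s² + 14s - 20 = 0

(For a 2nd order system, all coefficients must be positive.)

Coefficients: 1, 14, -20. c=-20 not positive, so system is unstable.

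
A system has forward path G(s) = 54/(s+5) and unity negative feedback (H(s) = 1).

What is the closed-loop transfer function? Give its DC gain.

T(s) = G/(1+GH) = [54/(s+5)] / [1 + 54/(s+5)] = 54/(s+5+54) = 54/(s+59). DC gain = 54/59 = 0.9153.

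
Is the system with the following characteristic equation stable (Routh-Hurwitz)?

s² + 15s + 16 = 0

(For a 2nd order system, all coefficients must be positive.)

Coefficients: 1, 15, 16. All positive, so system is stable.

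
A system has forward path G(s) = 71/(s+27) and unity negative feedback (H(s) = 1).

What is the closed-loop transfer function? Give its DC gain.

T(s) = G/(1+GH) = [71/(s+27)] / [1 + 71/(s+27)] = 71/(s+27+71) = 71/(s+98). DC gain = 71/98 = 0.7245.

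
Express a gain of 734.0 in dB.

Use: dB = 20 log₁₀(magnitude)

dB = 20 log₁₀(734.0) = 57.3 dB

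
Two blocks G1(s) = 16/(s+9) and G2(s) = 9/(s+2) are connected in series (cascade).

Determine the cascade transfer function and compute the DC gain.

Series: multiply transfer functions. G_eq = 16/(s+9) × 9/(s+2) = 144/((s+9)(s+2)). DC gain = 144/(9×2) = 8.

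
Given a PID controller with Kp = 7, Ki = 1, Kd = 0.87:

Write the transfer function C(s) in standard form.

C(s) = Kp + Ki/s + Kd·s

Substituting values: C(s) = 7 + 1/s + 0.87s = (0.87s² + 7s + 1)/s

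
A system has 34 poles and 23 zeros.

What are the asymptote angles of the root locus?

n - m = 34 - 23 = 11. Angles: θk = (2k + 1)·180°/11 = 16.36°, 49.09°, 81.82°, 114.55°, 147.27°, 180°, 212.73°, 245.45°, 278.18°, 310.91°, 343.64°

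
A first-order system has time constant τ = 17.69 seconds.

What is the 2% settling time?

For first-order system, 2% settling time ≈ 4τ = 4 × 17.69 = 70.76 s.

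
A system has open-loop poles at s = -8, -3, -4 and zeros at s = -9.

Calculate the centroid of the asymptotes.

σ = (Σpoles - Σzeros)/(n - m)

σ = (Σpoles - Σzeros)/(n - m) = (-15 - (-9))/(3 - 1) = -6/2 = -3.0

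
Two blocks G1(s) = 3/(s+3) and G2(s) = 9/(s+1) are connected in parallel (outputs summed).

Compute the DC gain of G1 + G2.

Parallel: G_eq = G1 + G2. DC gain = G1(0) + G2(0) = 3/3 + 9/1 = 1 + 9 = 10.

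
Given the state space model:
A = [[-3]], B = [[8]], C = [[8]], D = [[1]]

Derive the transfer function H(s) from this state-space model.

(sI - A)⁻¹ = 1/(s + 3). H(s) = 8×8/(s + 3) + 1 = (s + 67)/(s + 3).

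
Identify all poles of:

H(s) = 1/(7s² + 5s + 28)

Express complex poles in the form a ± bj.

Discriminant = 5² - 4×7×28 = 25 - 784 = -759 < 0, so the poles are a complex conjugate pair s = (-5 ± j√759)/(2×7). Real part = -5/(2×7) = -5/14 ≈ -0.3571; imaginary part = ±√759/(2×7) ≈ 1.9679. Poles: s = -0.3571 ± 1.9679j.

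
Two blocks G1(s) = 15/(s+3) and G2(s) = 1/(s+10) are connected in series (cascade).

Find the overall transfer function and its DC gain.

Series: multiply transfer functions. G_eq = 15/(s+3) × 1/(s+10) = 15/((s+3)(s+10)). DC gain = 15/(3×10) = 0.5.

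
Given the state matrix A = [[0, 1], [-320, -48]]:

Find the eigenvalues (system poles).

det(A - λI) = λ² - (-48)λ + 320 = (λ - (-8))(λ - (-40)). Eigenvalues: -8, -40.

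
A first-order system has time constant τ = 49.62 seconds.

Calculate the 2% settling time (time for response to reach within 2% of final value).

For first-order system, 2% settling time ≈ 4τ = 4 × 49.62 = 198.48 s.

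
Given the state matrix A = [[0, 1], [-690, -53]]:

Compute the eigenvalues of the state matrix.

det(A - λI) = λ² - (-53)λ + 690 = (λ - (-23))(λ - (-30)). Eigenvalues: -23, -30.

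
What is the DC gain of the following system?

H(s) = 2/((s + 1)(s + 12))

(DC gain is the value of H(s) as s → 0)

DC gain = H(0) = 2/(1 × 12) = 2/12 = 0.1667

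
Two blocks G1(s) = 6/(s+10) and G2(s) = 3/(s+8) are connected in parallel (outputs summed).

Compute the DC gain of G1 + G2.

Parallel: G_eq = G1 + G2. DC gain = G1(0) + G2(0) = 6/10 + 3/8 = 0.6 + 0.375 = 0.975.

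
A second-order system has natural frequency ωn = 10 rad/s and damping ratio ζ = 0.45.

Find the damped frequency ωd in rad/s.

ωd = ωn√(1 - ζ²) = 10√(1 - 0.45²) = 8.93 rad/s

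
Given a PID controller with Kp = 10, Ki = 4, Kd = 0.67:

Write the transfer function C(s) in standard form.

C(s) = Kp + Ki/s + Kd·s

Substituting values: C(s) = 10 + 4/s + 0.67s = (0.67s² + 10s + 4)/s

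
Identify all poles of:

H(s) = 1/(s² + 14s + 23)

Discriminant = 14² - 4×1×23 = 196 - 92 = 104 > 0, so two distinct real poles. Using quadratic formula: s = (-14 ± √104)/(2×1) = (-14 ± √104)/2, with √104 ≈ 10.1980. s₁ ≈ -1.9010, s₂ ≈ -12.0990. Poles: s₁ = -1.9010, s₂ = -12.0990.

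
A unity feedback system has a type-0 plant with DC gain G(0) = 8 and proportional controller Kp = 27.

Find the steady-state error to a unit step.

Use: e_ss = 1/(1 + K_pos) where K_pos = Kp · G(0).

K_pos = Kp · G(0) = 27 × 8 = 216. e_ss = 1/(1 + 216) = 0.0046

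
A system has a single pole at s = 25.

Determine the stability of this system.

Pole at s = 25 is in the right half-plane. Unstable.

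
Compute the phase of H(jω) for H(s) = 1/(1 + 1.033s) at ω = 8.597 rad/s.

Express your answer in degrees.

Phase = -arctan(ωτ) = -arctan(8.597 × 1.033) = -83.6°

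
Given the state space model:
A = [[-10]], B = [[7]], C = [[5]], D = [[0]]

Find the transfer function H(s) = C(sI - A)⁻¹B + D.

(sI - A)⁻¹ = 1/(s + 10). H(s) = 5 × 7/(s + 10) + 0 = 35/(s + 10).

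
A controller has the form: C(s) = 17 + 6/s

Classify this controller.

This is a Proportional-Integral (PI) controller.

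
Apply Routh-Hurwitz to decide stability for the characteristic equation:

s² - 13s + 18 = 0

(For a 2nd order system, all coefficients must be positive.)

Coefficients: 1, -13, 18. b=-13 not positive, so system is unstable.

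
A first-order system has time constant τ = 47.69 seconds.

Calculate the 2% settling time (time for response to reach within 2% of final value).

For first-order system, 2% settling time ≈ 4τ = 4 × 47.69 = 190.76 s.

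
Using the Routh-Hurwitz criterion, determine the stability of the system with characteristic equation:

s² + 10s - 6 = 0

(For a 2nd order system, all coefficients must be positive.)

Coefficients: 1, 10, -6. c=-6 not positive, so system is unstable.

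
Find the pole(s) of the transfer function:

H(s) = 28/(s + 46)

Pole is where denominator = 0: s + 46 = 0, so s = -46.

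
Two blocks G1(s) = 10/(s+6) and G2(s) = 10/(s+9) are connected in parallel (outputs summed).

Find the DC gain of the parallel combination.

Parallel: G_eq = G1 + G2. DC gain = G1(0) + G2(0) = 10/6 + 10/9 = 1.6667 + 1.1111 = 2.7778.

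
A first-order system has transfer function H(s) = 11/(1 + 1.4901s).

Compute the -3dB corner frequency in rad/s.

Corner frequency = 1/τ = 1/1.4901 = 0.671 rad/s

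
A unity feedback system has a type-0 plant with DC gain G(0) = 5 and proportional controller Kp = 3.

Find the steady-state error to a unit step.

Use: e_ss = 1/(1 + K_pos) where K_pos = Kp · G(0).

K_pos = Kp · G(0) = 3 × 5 = 15. e_ss = 1/(1 + 15) = 0.0625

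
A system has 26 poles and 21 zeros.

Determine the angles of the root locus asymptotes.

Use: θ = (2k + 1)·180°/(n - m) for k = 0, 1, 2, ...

n - m = 26 - 21 = 5. Angles: θk = (2k + 1)·180°/5 = 36°, 108°, 180°, 252°, 324°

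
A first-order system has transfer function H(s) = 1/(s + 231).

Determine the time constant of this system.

For H(s) = 1/(s + 1/τ), the pole is at -1/τ = -231, so τ = 1/231 = 0.0043 s.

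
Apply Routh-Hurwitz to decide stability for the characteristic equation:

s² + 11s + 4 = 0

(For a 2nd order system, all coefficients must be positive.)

Coefficients: 1, 11, 4. All positive, so system is stable.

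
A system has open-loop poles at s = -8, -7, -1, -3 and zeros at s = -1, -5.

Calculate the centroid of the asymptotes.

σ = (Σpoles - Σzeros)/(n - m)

σ = (Σpoles - Σzeros)/(n - m) = (-19 - (-6))/(4 - 2) = -13/2 = -6.5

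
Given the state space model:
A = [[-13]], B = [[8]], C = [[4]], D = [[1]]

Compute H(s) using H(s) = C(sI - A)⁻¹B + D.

(sI - A)⁻¹ = 1/(s + 13). H(s) = 4×8/(s + 13) + 1 = (s + 45)/(s + 13).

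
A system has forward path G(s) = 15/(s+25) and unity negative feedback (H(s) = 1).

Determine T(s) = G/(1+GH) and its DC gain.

T(s) = G/(1+GH) = [15/(s+25)] / [1 + 15/(s+25)] = 15/(s+25+15) = 15/(s+40). DC gain = 15/40 = 0.375.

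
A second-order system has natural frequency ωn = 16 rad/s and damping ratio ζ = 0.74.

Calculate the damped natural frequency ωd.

ωd = ωn√(1 - ζ²) = 16√(1 - 0.74²) = 10.76 rad/s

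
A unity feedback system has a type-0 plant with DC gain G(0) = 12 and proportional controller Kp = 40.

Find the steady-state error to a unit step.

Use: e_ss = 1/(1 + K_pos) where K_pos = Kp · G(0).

K_pos = Kp · G(0) = 40 × 12 = 480. e_ss = 1/(1 + 480) = 0.0021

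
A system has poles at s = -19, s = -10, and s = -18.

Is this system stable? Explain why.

All poles are in the left half-plane. System is stable.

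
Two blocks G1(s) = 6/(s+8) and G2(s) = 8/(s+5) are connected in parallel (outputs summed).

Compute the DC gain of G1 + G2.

Parallel: G_eq = G1 + G2. DC gain = G1(0) + G2(0) = 6/8 + 8/5 = 0.75 + 1.6 = 2.35.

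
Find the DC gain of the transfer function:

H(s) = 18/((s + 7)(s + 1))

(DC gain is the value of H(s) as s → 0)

DC gain = H(0) = 18/(7 × 1) = 18/7 = 2.5714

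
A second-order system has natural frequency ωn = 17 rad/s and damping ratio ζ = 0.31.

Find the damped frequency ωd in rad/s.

ωd = ωn√(1 - ζ²) = 17√(1 - 0.31²) = 16.16 rad/s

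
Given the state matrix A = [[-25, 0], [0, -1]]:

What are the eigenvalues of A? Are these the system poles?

For diagonal matrix, eigenvalues are diagonal entries: λ₁ = -25, λ₂ = -1. Eigenvalues of A = system poles.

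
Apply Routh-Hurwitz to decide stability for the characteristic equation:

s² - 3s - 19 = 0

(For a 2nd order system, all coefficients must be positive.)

Coefficients: 1, -3, -19. b=-3, c=-19 not positive, so system is unstable.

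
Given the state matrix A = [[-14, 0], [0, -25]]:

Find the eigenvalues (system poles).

For diagonal matrix, eigenvalues are diagonal entries: λ₁ = -14, λ₂ = -25.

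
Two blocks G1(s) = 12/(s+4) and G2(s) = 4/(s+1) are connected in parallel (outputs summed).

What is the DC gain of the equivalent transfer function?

Parallel: G_eq = G1 + G2. DC gain = G1(0) + G2(0) = 12/4 + 4/1 = 3 + 4 = 7.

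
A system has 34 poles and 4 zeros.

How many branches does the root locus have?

Root locus has n branches where n = number of poles = 34.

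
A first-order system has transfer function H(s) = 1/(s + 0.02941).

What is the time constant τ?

For H(s) = 1/(s + 1/τ), the pole is at -1/τ = -0.02941, so τ = 1/0.02941 = 34 s.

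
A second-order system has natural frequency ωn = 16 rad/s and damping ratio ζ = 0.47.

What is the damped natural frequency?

ωd = ωn√(1 - ζ²) = 16√(1 - 0.47²) = 14.12 rad/s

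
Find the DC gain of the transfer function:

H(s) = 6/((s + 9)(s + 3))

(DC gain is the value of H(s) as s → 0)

DC gain = H(0) = 6/(9 × 3) = 6/27 = 0.2222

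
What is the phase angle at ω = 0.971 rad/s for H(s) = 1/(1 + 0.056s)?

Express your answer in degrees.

Phase = -arctan(ωτ) = -arctan(0.971 × 0.056) = -3.1°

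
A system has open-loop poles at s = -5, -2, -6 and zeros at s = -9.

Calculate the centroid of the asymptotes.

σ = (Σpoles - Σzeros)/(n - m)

σ = (Σpoles - Σzeros)/(n - m) = (-13 - (-9))/(3 - 1) = -4/2 = -2.0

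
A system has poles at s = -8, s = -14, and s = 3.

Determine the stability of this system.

Pole(s) at s = 3 are not in the left half-plane. System is unstable.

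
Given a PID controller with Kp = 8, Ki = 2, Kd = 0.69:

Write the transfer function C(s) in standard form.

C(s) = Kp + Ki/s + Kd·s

Substituting values: C(s) = 8 + 2/s + 0.69s = (0.69s² + 8s + 2)/s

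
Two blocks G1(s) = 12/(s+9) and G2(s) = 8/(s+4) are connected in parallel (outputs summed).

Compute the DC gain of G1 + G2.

Parallel: G_eq = G1 + G2. DC gain = G1(0) + G2(0) = 12/9 + 8/4 = 1.3333 + 2 = 3.3333.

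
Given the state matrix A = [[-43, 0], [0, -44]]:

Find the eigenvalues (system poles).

For diagonal matrix, eigenvalues are diagonal entries: λ₁ = -43, λ₂ = -44.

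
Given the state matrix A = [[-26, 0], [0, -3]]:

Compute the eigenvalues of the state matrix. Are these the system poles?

For diagonal matrix, eigenvalues are diagonal entries: λ₁ = -26, λ₂ = -3. Eigenvalues of A = system poles.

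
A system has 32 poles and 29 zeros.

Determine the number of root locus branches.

Root locus has n branches where n = number of poles = 32.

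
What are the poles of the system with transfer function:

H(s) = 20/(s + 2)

Pole is where denominator = 0: s + 2 = 0, so s = -2.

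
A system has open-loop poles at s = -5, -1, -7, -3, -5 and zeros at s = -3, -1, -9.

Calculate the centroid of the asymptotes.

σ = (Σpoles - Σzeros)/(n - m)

σ = (Σpoles - Σzeros)/(n - m) = (-21 - (-13))/(5 - 3) = -8/2 = -4.0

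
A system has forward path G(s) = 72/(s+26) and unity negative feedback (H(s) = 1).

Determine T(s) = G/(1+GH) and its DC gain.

T(s) = G/(1+GH) = [72/(s+26)] / [1 + 72/(s+26)] = 72/(s+26+72) = 72/(s+98). DC gain = 72/98 = 0.7347.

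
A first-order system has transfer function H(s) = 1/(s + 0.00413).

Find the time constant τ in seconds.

For H(s) = 1/(s + 1/τ), the pole is at -1/τ = -0.00413, so τ = 1/0.00413 = 242.1 s.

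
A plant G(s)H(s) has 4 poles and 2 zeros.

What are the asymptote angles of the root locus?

n - m = 4 - 2 = 2. Angles: θk = (2k + 1)·180°/2 = 90°, 270°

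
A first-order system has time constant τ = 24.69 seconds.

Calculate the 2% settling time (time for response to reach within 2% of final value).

For first-order system, 2% settling time ≈ 4τ = 4 × 24.69 = 98.76 s.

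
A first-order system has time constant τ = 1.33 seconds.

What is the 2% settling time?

For first-order system, 2% settling time ≈ 4τ = 4 × 1.33 = 5.32 s.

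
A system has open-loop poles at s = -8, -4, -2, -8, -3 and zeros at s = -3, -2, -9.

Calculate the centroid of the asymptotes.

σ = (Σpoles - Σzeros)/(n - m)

σ = (Σpoles - Σzeros)/(n - m) = (-25 - (-14))/(5 - 3) = -11/2 = -5.5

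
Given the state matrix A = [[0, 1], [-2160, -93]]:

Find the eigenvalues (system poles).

det(A - λI) = λ² - (-93)λ + 2160 = (λ - (-48))(λ - (-45)). Eigenvalues: -48, -45.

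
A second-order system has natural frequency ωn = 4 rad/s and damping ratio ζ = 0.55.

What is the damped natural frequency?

ωd = ωn√(1 - ζ²) = 4√(1 - 0.55²) = 3.34 rad/s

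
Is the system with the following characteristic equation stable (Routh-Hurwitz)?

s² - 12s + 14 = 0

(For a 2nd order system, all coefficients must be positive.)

Coefficients: 1, -12, 14. b=-12 not positive, so system is unstable.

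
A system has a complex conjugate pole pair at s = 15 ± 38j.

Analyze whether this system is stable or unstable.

Real part of poles is 15 (> 0, right half-plane). Unstable.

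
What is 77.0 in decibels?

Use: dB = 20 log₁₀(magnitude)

dB = 20 log₁₀(77.0) = 37.7 dB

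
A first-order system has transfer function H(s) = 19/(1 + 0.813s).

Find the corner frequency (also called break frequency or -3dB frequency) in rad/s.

Corner frequency = 1/τ = 1/0.813 = 1.23 rad/s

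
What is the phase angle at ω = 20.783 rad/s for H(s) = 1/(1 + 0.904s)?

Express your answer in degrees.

Phase = -arctan(ωτ) = -arctan(20.783 × 0.904) = -87.0°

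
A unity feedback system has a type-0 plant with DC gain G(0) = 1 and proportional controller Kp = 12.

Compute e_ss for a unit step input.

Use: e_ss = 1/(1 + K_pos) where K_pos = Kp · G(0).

K_pos = Kp · G(0) = 12 × 1 = 12. e_ss = 1/(1 + 12) = 0.0769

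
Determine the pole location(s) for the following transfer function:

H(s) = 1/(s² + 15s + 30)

Discriminant = 15² - 4×1×30 = 225 - 120 = 105 > 0, so two distinct real poles. Using quadratic formula: s = (-15 ± √105)/(2×1) = (-15 ± √105)/2, with √105 ≈ 10.2470. s₁ ≈ -2.3765, s₂ ≈ -12.6235. Poles: s₁ = -2.3765, s₂ = -12.6235.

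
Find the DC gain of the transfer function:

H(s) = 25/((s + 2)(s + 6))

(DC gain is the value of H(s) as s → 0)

DC gain = H(0) = 25/(2 × 6) = 25/12 = 2.0833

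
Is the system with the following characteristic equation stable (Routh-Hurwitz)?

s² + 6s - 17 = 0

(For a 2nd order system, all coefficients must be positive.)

Coefficients: 1, 6, -17. c=-17 not positive, so system is unstable.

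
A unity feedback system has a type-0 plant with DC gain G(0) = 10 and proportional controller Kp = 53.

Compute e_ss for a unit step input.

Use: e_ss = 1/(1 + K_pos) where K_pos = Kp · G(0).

K_pos = Kp · G(0) = 53 × 10 = 530. e_ss = 1/(1 + 530) = 0.0019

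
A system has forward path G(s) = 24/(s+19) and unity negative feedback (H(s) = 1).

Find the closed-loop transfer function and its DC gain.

T(s) = G/(1+GH) = [24/(s+19)] / [1 + 24/(s+19)] = 24/(s+19+24) = 24/(s+43). DC gain = 24/43 = 0.5581.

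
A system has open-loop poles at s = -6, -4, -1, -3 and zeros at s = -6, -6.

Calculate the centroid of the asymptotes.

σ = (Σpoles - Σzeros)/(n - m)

σ = (Σpoles - Σzeros)/(n - m) = (-14 - (-12))/(4 - 2) = -2/2 = -1.0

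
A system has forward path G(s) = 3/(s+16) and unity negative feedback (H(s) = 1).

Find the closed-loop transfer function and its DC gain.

T(s) = G/(1+GH) = [3/(s+16)] / [1 + 3/(s+16)] = 3/(s+16+3) = 3/(s+19). DC gain = 3/19 = 0.1579.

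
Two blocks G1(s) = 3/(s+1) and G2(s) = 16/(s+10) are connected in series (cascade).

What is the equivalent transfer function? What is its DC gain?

Series: multiply transfer functions. G_eq = 3/(s+1) × 16/(s+10) = 48/((s+1)(s+10)). DC gain = 48/(1×10) = 4.8.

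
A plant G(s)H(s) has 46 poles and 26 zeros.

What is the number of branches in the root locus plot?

Root locus has n branches where n = number of poles = 46.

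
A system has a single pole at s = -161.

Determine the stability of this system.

Pole at s = -161 is in the left half-plane. Stable.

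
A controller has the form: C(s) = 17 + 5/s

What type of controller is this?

This is a Proportional-Integral (PI) controller.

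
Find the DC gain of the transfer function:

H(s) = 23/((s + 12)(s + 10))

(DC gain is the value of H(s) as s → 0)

DC gain = H(0) = 23/(12 × 10) = 23/120 = 0.1917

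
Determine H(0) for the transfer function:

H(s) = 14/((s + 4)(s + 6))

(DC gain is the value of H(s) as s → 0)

DC gain = H(0) = 14/(4 × 6) = 14/24 = 0.5833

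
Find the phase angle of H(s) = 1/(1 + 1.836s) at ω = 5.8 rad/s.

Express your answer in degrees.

Phase = -arctan(ωτ) = -arctan(5.8 × 1.836) = -84.6°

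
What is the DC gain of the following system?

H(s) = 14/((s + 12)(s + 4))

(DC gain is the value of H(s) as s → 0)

DC gain = H(0) = 14/(12 × 4) = 14/48 = 0.2917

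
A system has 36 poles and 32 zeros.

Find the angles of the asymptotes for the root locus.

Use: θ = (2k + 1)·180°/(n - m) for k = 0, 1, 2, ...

n - m = 36 - 32 = 4. Angles: θk = (2k + 1)·180°/4 = 45°, 135°, 225°, 315°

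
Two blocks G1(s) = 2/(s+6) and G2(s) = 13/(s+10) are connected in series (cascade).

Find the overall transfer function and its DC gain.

Series: multiply transfer functions. G_eq = 2/(s+6) × 13/(s+10) = 26/((s+6)(s+10)). DC gain = 26/(6×10) = 0.4333.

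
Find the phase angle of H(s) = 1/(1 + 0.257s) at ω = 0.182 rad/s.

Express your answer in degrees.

Phase = -arctan(ωτ) = -arctan(0.182 × 0.257) = -2.7°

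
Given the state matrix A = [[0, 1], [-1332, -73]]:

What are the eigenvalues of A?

det(A - λI) = λ² - (-73)λ + 1332 = (λ - (-37))(λ - (-36)). Eigenvalues: -37, -36.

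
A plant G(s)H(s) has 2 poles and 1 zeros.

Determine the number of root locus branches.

Root locus has n branches where n = number of poles = 2.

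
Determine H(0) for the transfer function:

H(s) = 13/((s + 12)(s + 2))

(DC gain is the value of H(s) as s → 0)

DC gain = H(0) = 13/(12 × 2) = 13/24 = 0.5417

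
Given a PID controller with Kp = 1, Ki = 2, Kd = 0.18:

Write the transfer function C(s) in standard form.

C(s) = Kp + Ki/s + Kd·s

Substituting values: C(s) = 1 + 2/s + 0.18s = (0.18s² + s + 2)/s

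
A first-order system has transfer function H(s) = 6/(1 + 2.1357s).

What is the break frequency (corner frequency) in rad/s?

Corner frequency = 1/τ = 1/2.1357 = 0.468 rad/s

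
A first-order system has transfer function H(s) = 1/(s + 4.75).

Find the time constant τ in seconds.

For H(s) = 1/(s + 1/τ), the pole is at -1/τ = -4.75, so τ = 1/4.75 = 0.2105 s.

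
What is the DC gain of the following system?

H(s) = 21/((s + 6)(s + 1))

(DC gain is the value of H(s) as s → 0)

DC gain = H(0) = 21/(6 × 1) = 21/6 = 3.5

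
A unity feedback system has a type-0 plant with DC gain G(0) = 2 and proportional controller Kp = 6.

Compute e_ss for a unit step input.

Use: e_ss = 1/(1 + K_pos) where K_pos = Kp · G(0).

K_pos = Kp · G(0) = 6 × 2 = 12. e_ss = 1/(1 + 12) = 0.0769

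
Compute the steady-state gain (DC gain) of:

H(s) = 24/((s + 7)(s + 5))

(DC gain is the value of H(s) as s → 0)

DC gain = H(0) = 24/(7 × 5) = 24/35 = 0.6857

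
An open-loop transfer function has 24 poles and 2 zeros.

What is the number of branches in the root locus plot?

Root locus has n branches where n = number of poles = 24.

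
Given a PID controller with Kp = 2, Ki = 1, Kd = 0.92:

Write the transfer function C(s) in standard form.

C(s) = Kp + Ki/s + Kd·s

Substituting values: C(s) = 2 + 1/s + 0.92s = (0.92s² + 2s + 1)/s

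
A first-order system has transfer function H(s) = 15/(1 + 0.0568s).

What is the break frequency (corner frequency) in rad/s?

Corner frequency = 1/τ = 1/0.0568 = 17.606 rad/s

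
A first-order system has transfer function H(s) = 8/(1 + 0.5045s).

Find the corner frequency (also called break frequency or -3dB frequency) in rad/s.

Corner frequency = 1/τ = 1/0.5045 = 1.982 rad/s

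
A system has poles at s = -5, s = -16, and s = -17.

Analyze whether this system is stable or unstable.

All poles are in the left half-plane. System is stable.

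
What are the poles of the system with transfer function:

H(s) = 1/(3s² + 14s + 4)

Discriminant = 14² - 4×3×4 = 196 - 48 = 148 > 0, so two distinct real poles. Using quadratic formula: s = (-14 ± √148)/(2×3) = (-14 ± √148)/6, with √148 ≈ 12.1655. s₁ ≈ -0.3057, s₂ ≈ -4.3609. Poles: s₁ = -0.3057, s₂ = -4.3609.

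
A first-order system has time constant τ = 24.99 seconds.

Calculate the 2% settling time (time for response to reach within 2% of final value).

For first-order system, 2% settling time ≈ 4τ = 4 × 24.99 = 99.96 s.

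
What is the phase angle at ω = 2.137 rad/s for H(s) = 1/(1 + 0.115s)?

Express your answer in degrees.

Phase = -arctan(ωτ) = -arctan(2.137 × 0.115) = -13.8°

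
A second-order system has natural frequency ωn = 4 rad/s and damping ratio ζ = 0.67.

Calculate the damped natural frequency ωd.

ωd = ωn√(1 - ζ²) = 4√(1 - 0.67²) = 2.97 rad/s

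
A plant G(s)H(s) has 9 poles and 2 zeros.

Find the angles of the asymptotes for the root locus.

n - m = 9 - 2 = 7. Angles: θk = (2k + 1)·180°/7 = 25.71°, 77.14°, 128.57°, 180°, 231.43°, 282.86°, 334.29°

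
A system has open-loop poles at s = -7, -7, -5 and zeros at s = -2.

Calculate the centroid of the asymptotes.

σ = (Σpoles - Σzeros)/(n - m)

σ = (Σpoles - Σzeros)/(n - m) = (-19 - (-2))/(3 - 1) = -17/2 = -8.5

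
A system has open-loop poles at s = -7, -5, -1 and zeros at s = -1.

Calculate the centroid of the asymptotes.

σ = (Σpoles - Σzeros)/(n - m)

σ = (Σpoles - Σzeros)/(n - m) = (-13 - (-1))/(3 - 1) = -12/2 = -6.0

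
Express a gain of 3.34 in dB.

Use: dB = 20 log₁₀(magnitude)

dB = 20 log₁₀(3.34) = 10.5 dB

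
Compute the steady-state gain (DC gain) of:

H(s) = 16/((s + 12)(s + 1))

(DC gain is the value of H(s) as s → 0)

DC gain = H(0) = 16/(12 × 1) = 16/12 = 1.3333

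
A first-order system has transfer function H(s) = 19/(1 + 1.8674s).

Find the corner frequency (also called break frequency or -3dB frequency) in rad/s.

Corner frequency = 1/τ = 1/1.8674 = 0.536 rad/s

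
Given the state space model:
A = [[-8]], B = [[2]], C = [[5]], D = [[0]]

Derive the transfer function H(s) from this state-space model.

(sI - A)⁻¹ = 1/(s + 8). H(s) = 5 × 2/(s + 8) + 0 = 10/(s + 8).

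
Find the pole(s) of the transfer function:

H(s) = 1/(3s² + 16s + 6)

Discriminant = 16² - 4×3×6 = 256 - 72 = 184 > 0, so two distinct real poles. Using quadratic formula: s = (-16 ± √184)/(2×3) = (-16 ± √184)/6, with √184 ≈ 13.5647. s₁ ≈ -0.4059, s₂ ≈ -4.9274. Poles: s₁ = -0.4059, s₂ = -4.9274.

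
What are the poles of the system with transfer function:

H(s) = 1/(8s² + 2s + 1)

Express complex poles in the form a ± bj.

Discriminant = 2² - 4×8×1 = 4 - 32 = -28 < 0, so the poles are a complex conjugate pair s = (-2 ± j√28)/(2×8). Real part = -2/(2×8) = -2/16 = -0.125; imaginary part = ±√28/(2×8) ≈ 0.3307. Poles: s = -0.125 ± 0.3307j.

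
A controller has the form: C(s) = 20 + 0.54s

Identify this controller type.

This is a Proportional-Derivative (PD) controller.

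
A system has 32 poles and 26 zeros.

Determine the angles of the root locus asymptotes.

n - m = 32 - 26 = 6. Angles: θk = (2k + 1)·180°/6 = 30°, 90°, 150°, 210°, 270°, 330°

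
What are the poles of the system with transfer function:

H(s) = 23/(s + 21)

Pole is where denominator = 0: s + 21 = 0, so s = -21.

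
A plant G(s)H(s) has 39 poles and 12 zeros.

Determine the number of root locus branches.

Root locus has n branches where n = number of poles = 39.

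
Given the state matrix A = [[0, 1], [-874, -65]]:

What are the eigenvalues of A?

det(A - λI) = λ² - (-65)λ + 874 = (λ - (-19))(λ - (-46)). Eigenvalues: -19, -46.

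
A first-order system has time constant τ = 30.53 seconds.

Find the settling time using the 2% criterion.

For first-order system, 2% settling time ≈ 4τ = 4 × 30.53 = 122.12 s.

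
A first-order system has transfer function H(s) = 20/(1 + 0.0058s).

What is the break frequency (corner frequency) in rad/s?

Corner frequency = 1/τ = 1/0.0058 = 172.414 rad/s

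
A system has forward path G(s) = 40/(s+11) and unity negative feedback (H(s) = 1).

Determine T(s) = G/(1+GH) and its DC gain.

T(s) = G/(1+GH) = [40/(s+11)] / [1 + 40/(s+11)] = 40/(s+11+40) = 40/(s+51). DC gain = 40/51 = 0.7843.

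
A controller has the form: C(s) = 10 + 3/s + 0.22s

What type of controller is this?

This is a Proportional-Integral-Derivative (PID) controller.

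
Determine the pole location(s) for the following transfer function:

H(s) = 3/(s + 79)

Pole is where denominator = 0: s + 79 = 0, so s = -79.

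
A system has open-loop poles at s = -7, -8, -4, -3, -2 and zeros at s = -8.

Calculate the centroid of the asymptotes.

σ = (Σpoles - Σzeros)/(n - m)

σ = (Σpoles - Σzeros)/(n - m) = (-24 - (-8))/(5 - 1) = -16/4 = -4.0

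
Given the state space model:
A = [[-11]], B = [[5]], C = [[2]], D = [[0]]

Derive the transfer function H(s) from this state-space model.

(sI - A)⁻¹ = 1/(s + 11). H(s) = 2 × 5/(s + 11) + 0 = 10/(s + 11).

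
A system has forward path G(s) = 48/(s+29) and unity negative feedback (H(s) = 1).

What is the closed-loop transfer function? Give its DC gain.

T(s) = G/(1+GH) = [48/(s+29)] / [1 + 48/(s+29)] = 48/(s+29+48) = 48/(s+77). DC gain = 48/77 = 0.6234.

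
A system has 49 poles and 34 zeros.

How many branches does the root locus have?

Root locus has n branches where n = number of poles = 49.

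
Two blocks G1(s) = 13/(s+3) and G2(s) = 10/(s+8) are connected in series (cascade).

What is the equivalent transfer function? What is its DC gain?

Series: multiply transfer functions. G_eq = 13/(s+3) × 10/(s+8) = 130/((s+3)(s+8)). DC gain = 130/(3×8) = 5.4167.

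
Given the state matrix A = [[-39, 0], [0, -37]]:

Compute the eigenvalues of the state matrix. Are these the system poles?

For diagonal matrix, eigenvalues are diagonal entries: λ₁ = -39, λ₂ = -37. Eigenvalues of A = system poles.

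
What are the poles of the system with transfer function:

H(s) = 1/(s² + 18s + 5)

Discriminant = 18² - 4×1×5 = 324 - 20 = 304 > 0, so two distinct real poles. Using quadratic formula: s = (-18 ± √304)/(2×1) = (-18 ± √304)/2, with √304 ≈ 17.4356. s₁ ≈ -0.2822, s₂ ≈ -17.7178. Poles: s₁ = -0.2822, s₂ = -17.7178.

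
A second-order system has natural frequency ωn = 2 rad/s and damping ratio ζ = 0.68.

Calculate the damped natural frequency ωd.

ωd = ωn√(1 - ζ²) = 2√(1 - 0.68²) = 1.47 rad/s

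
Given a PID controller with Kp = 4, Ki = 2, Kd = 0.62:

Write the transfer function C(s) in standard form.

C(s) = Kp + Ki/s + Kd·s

Substituting values: C(s) = 4 + 2/s + 0.62s = (0.62s² + 4s + 2)/s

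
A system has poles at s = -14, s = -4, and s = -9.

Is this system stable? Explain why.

All poles are in the left half-plane. System is stable.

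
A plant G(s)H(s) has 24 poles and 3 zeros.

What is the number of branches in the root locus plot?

Root locus has n branches where n = number of poles = 24.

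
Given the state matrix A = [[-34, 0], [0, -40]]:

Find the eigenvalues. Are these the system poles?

For diagonal matrix, eigenvalues are diagonal entries: λ₁ = -34, λ₂ = -40. Eigenvalues of A = system poles.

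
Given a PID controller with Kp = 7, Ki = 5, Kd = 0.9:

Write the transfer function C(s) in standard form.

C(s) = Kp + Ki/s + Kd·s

Substituting values: C(s) = 7 + 5/s + 0.9s = (0.9s² + 7s + 5)/s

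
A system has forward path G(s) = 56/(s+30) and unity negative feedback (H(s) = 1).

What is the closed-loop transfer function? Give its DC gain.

T(s) = G/(1+GH) = [56/(s+30)] / [1 + 56/(s+30)] = 56/(s+30+56) = 56/(s+86). DC gain = 56/86 = 0.6512.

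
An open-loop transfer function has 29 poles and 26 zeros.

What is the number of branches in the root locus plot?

Root locus has n branches where n = number of poles = 29.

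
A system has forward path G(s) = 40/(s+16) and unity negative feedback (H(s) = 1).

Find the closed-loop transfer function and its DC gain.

T(s) = G/(1+GH) = [40/(s+16)] / [1 + 40/(s+16)] = 40/(s+16+40) = 40/(s+56). DC gain = 40/56 = 0.7143.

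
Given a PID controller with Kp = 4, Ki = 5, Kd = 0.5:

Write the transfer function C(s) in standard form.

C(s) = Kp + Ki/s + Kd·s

Substituting values: C(s) = 4 + 5/s + 0.5s = (0.5s² + 4s + 5)/s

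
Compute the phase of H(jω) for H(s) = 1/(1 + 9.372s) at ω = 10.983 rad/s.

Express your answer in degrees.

Phase = -arctan(ωτ) = -arctan(10.983 × 9.372) = -89.4°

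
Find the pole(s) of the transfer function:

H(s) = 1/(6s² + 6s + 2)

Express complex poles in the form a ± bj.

Discriminant = 6² - 4×6×2 = 36 - 48 = -12 < 0, so the poles are a complex conjugate pair s = (-6 ± j√12)/(2×6). Real part = -6/(2×6) = -6/12 = -0.5; imaginary part = ±√12/(2×6) ≈ 0.2887. Poles: s = -0.5 ± 0.2887j.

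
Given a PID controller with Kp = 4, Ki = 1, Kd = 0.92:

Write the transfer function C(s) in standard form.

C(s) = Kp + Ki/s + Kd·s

Substituting values: C(s) = 4 + 1/s + 0.92s = (0.92s² + 4s + 1)/s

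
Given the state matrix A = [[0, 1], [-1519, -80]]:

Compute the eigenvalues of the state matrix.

det(A - λI) = λ² - (-80)λ + 1519 = (λ - (-31))(λ - (-49)). Eigenvalues: -31, -49.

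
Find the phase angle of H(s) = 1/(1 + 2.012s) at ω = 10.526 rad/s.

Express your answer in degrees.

Phase = -arctan(ωτ) = -arctan(10.526 × 2.012) = -87.3°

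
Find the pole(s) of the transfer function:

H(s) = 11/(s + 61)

Pole is where denominator = 0: s + 61 = 0, so s = -61.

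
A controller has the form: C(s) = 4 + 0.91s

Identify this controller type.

This is a Proportional-Derivative (PD) controller.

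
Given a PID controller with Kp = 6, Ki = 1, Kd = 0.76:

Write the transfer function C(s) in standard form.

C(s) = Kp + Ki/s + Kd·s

Substituting values: C(s) = 6 + 1/s + 0.76s = (0.76s² + 6s + 1)/s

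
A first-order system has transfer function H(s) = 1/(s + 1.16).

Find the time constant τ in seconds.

For H(s) = 1/(s + 1/τ), the pole is at -1/τ = -1.16, so τ = 1/1.16 = 0.8621 s.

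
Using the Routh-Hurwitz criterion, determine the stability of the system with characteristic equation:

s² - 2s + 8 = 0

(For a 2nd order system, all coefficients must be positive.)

Coefficients: 1, -2, 8. b=-2 not positive, so system is unstable.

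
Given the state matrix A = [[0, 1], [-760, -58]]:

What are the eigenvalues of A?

det(A - λI) = λ² - (-58)λ + 760 = (λ - (-20))(λ - (-38)). Eigenvalues: -20, -38.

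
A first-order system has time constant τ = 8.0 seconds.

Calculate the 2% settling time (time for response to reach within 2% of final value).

For first-order system, 2% settling time ≈ 4τ = 4 × 8.0 = 32.0 s.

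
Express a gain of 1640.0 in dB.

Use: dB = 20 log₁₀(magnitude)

dB = 20 log₁₀(1640.0) = 64.3 dB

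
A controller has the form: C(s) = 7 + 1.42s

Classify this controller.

This is a Proportional-Derivative (PD) controller.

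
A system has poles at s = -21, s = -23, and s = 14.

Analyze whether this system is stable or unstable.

Pole(s) at s = 14 are not in the left half-plane. System is unstable.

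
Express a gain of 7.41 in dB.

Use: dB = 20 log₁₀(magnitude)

dB = 20 log₁₀(7.41) = 17.4 dB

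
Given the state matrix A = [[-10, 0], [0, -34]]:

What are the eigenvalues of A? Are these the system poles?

For diagonal matrix, eigenvalues are diagonal entries: λ₁ = -10, λ₂ = -34. Eigenvalues of A = system poles.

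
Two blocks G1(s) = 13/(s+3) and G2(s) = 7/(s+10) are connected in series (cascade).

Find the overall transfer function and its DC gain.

Series: multiply transfer functions. G_eq = 13/(s+3) × 7/(s+10) = 91/((s+3)(s+10)). DC gain = 91/(3×10) = 3.0333.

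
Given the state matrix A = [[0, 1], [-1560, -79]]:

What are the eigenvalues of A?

det(A - λI) = λ² - (-79)λ + 1560 = (λ - (-40))(λ - (-39)). Eigenvalues: -40, -39.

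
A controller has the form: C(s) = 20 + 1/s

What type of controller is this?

This is a Proportional-Integral (PI) controller.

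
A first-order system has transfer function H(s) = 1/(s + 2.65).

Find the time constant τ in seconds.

For H(s) = 1/(s + 1/τ), the pole is at -1/τ = -2.65, so τ = 1/2.65 = 0.3774 s.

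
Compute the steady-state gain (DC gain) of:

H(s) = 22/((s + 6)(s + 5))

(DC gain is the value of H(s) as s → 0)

DC gain = H(0) = 22/(6 × 5) = 22/30 = 0.7333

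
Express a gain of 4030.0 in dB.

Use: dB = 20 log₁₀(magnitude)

dB = 20 log₁₀(4030.0) = 72.1 dB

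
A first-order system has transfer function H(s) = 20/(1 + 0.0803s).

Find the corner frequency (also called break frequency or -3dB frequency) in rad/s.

Corner frequency = 1/τ = 1/0.0803 = 12.453 rad/s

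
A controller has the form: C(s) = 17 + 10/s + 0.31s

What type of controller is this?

This is a Proportional-Integral-Derivative (PID) controller.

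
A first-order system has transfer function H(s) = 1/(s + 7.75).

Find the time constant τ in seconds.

For H(s) = 1/(s + 1/τ), the pole is at -1/τ = -7.75, so τ = 1/7.75 = 0.1290 s.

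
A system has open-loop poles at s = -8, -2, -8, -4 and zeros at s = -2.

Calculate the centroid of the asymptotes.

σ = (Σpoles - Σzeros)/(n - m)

σ = (Σpoles - Σzeros)/(n - m) = (-22 - (-2))/(4 - 1) = -20/3 = -6.67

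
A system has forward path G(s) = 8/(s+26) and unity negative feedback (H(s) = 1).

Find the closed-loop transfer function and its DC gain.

T(s) = G/(1+GH) = [8/(s+26)] / [1 + 8/(s+26)] = 8/(s+26+8) = 8/(s+34). DC gain = 8/34 = 0.2353.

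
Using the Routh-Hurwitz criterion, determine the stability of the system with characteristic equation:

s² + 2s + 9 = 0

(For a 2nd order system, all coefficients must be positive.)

Coefficients: 1, 2, 9. All positive, so system is stable.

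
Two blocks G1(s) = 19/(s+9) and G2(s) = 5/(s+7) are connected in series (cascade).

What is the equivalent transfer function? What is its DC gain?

Series: multiply transfer functions. G_eq = 19/(s+9) × 5/(s+7) = 95/((s+9)(s+7)). DC gain = 95/(9×7) = 1.5079.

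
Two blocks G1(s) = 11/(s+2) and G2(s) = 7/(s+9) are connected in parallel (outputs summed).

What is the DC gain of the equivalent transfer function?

Parallel: G_eq = G1 + G2. DC gain = G1(0) + G2(0) = 11/2 + 7/9 = 5.5 + 0.7778 = 6.2778.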